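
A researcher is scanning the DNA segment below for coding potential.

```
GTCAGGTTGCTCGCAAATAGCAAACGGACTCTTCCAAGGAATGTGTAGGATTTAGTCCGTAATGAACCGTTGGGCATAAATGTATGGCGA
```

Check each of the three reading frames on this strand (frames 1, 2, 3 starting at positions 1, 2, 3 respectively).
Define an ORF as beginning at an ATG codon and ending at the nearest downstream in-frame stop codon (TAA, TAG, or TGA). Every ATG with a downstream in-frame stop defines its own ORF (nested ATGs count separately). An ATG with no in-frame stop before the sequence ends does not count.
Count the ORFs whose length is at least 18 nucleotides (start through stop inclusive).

Frame 1: GTC AGG TTG CTC GCA AAT AGC AAA CGG ACT CTT CCA AGG AAT GTG TAG GAT TTA GTC CGT AAT GAA CCG TTG GGC ATA AAT GTA TGG CGA — no ATG→stop ORF.
Frame 2: TCA GGT TGC TCG CAA ATA GCA AAC GGA CTC TTC CAA GGA ATG TGT AGG ATT TAG TCC GTA ATG AAC CGT TGG GCA TAA ATG TAT GGC — ATG at 41, stop TAG at 53 → 15 nt; ATG at 62, stop TAA at 77 → 18 nt.
Frame 3: CAG GTT GCT CGC AAA TAG CAA ACG GAC TCT TCC AAG GAA TGT GTA GGA TTT AGT CCG TAA TGA ACC GTT GGG CAT AAA TGT ATG GCG — no ATG→stop ORF.
ORFs ≥ 18 nucleotides: frame 2 62–79 (18 nucleotides). Count = 1.

1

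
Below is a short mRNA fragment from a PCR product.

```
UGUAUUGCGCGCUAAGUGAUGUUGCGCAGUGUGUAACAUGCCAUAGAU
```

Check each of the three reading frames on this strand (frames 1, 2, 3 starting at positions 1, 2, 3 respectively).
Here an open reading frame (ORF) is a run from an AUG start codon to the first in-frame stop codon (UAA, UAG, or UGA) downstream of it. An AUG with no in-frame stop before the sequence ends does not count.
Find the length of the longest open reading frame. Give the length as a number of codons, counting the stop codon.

Frame 1: UGU AUU GCG CGC UAA GUG AUG UUG CGC AGU GUG UAA CAU GCC AUA GAU — AUG at 19, stop UAA at 34 → 18 nt.
Frame 2: GUA UUG CGC GCU AAG UGA UGU UGC GCA GUG UGU AAC AUG CCA UAG — AUG at 38, stop UAG at 44 → 9 nt.
Frame 3: UAU UGC GCG CUA AGU GAU GUU GCG CAG UGU GUA ACA UGC CAU AGA — no AUG→stop ORF.
Longest: frame 1, positions 19–36, 18 nt = 6 codons = 5 aa. → 6 codons.

6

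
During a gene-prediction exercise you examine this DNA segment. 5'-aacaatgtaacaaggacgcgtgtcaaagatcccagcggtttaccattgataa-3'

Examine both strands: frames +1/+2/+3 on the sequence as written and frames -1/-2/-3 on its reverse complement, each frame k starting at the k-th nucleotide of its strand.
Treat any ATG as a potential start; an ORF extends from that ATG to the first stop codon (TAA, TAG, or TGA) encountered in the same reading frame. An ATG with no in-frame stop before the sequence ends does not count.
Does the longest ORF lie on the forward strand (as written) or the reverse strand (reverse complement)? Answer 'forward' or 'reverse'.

reverse

Reverse complement (5'→3'): TTATCAATGGTAAACCGCTGGGATCTTTGACACGCGTCCTTGTTACATTGTT
Frame +1: AAC AAT GTA ACA AGG ACG CGT GTC AAA GAT CCC AGC GGT TTA CCA TTG ATA — no ATG→stop ORF.
Frame +2: ACA ATG TAA CAA GGA CGC GTG TCA AAG ATC CCA GCG GTT TAC CAT TGA TAA — ATG at 5, stop TAA at 8 → 6 nt.
Frame +3: CAA TGT AAC AAG GAC GCG TGT CAA AGA TCC CAG CGG TTT ACC ATT GAT — no ATG→stop ORF.
Frame -1: TTA TCA ATG GTA AAC CGC TGG GAT CTT TGA CAC GCG TCC TTG TTA CAT TGT — ATG at 7, stop TGA at 28 → 24 nt.
Frame -2: TAT CAA TGG TAA ACC GCT GGG ATC TTT GAC ACG CGT CCT TGT TAC ATT GTT — no ATG→stop ORF.
Frame -3: ATC AAT GGT AAA CCG CTG GGA TCT TTG ACA CGC GTC CTT GTT ACA TTG — no ATG→stop ORF.
Forward-strand max 6 nt; reverse-strand max 24 nt. The reverse strand has the longer ORF.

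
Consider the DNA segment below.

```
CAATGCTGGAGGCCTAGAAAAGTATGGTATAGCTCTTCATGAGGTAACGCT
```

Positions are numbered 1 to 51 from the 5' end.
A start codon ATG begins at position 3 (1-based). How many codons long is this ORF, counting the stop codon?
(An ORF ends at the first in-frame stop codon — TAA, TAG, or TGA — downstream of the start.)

5

Codons from position 3: ATG (3–5), CTG (6–8), GAG (9–11), GCC (12–14), TAG (15–17).
TAG is the first in-frame stop; that's 5 codons including the stop.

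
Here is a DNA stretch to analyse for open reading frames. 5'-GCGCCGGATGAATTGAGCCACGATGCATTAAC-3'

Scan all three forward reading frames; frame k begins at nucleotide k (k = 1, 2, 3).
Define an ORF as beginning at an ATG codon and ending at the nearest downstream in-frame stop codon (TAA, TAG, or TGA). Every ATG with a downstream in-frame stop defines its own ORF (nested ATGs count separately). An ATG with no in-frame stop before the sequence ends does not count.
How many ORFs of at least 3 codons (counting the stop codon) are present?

2

Frame 1: GCG CCG GAT GAA TTG AGC CAC GAT GCA TTA — no ATG→stop ORF.
Frame 2: CGC CGG ATG AAT TGA GCC ACG ATG CAT TAA — ATG at 8, stop TGA at 14 → 9 nt; ATG at 23, stop TAA at 29 → 9 nt.
Frame 3: GCC GGA TGA ATT GAG CCA CGA TGC ATT AAC — no ATG→stop ORF.
ORFs ≥ 3 codons: frame 2 8–16 (3 codons), frame 2 23–31 (3 codons). Count = 2.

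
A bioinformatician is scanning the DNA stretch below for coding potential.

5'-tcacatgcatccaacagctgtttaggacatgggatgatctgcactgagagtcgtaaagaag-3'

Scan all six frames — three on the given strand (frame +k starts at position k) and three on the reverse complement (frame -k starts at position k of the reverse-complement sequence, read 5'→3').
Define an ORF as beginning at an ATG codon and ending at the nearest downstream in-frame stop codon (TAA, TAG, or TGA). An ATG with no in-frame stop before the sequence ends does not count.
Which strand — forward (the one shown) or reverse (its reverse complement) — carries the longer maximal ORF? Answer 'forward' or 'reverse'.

Reverse complement (5'→3'): CTTCTTTACGACTCTCAGTGCAGATCATCCCATGTCCTAAACAGCTGTTGGATGCATGTGA
Frame +1: TCA CAT GCA TCC AAC AGC TGT TTA GGA CAT GGG ATG ATC TGC ACT GAG AGT CGT AAA GAA — no ATG→stop ORF.
Frame +2: CAC ATG CAT CCA ACA GCT GTT TAG GAC ATG GGA TGA TCT GCA CTG AGA GTC GTA AAG AAG — ATG at 5, stop TAG at 23 → 21 nt; ATG at 29, stop TGA at 35 → 9 nt.
Frame +3: ACA TGC ATC CAA CAG CTG TTT AGG ACA TGG GAT GAT CTG CAC TGA GAG TCG TAA AGA — no ATG→stop ORF.
Frame -1: CTT CTT TAC GAC TCT CAG TGC AGA TCA TCC CAT GTC CTA AAC AGC TGT TGG ATG CAT GTG — no ATG→stop ORF.
Frame -2: TTC TTT ACG ACT CTC AGT GCA GAT CAT CCC ATG TCC TAA ACA GCT GTT GGA TGC ATG TGA — ATG at 32, stop TAA at 38 → 9 nt; ATG at 56, stop TGA at 59 → 6 nt.
Frame -3: TCT TTA CGA CTC TCA GTG CAG ATC ATC CCA TGT CCT AAA CAG CTG TTG GAT GCA TGT — no ATG→stop ORF.
Forward-strand max 21 nt; reverse-strand max 9 nt. The forward strand has the longer ORF.

forward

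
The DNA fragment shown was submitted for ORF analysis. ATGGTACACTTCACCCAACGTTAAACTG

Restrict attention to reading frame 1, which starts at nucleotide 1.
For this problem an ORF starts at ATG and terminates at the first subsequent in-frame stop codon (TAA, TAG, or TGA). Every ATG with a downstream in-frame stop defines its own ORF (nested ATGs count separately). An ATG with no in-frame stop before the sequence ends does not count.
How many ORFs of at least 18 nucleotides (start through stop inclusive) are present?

Frame 1: ATG GTA CAC TTC ACC CAA CGT TAA ACT — ATG at 1, stop TAA at 22 → 24 nt.
ORFs ≥ 18 nucleotides: frame 1 1–24 (24 nucleotides). Count = 1.

1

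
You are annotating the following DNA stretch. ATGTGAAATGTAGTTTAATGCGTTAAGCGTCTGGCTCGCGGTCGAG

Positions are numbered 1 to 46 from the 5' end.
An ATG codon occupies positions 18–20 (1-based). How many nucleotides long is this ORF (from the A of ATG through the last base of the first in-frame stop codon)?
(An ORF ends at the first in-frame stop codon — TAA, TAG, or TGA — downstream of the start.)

9

Codons from position 18: ATG (18–20), CGT (21–23), TAA (24–26).
TAA is the first in-frame stop; ORF spans 18–26, 9 nucleotides.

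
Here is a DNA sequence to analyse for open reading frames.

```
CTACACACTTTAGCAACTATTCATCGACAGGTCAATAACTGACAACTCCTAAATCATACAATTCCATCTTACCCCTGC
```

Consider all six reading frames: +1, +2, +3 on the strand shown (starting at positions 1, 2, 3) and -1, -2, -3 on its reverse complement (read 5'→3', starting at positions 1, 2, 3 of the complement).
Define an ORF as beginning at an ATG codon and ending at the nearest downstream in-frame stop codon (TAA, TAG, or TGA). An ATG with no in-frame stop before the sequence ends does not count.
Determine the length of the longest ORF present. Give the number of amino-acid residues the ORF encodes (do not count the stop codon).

Reverse complement (5'→3'): GCAGGGGTAAGATGGAATTGTATGATTTAGGAGTTGTCAGTTATTGACCTGTCGATGAATAGTTGCTAAAGTGTGTAG
Frame +1: CTA CAC ACT TTA GCA ACT ATT CAT CGA CAG GTC AAT AAC TGA CAA CTC CTA AAT CAT ACA ATT CCA TCT TAC CCC TGC — no ATG→stop ORF.
Frame +2: TAC ACA CTT TAG CAA CTA TTC ATC GAC AGG TCA ATA ACT GAC AAC TCC TAA ATC ATA CAA TTC CAT CTT ACC CCT — no ATG→stop ORF.
Frame +3: ACA CAC TTT AGC AAC TAT TCA TCG ACA GGT CAA TAA CTG ACA ACT CCT AAA TCA TAC AAT TCC ATC TTA CCC CTG — no ATG→stop ORF.
Frame -1: GCA GGG GTA AGA TGG AAT TGT ATG ATT TAG GAG TTG TCA GTT ATT GAC CTG TCG ATG AAT AGT TGC TAA AGT GTG TAG — ATG at 22, stop TAG at 28 → 9 nt; ATG at 55, stop TAA at 67 → 15 nt.
Frame -2: CAG GGG TAA GAT GGA ATT GTA TGA TTT AGG AGT TGT CAG TTA TTG ACC TGT CGA TGA ATA GTT GCT AAA GTG TGT — no ATG→stop ORF.
Frame -3: AGG GGT AAG ATG GAA TTG TAT GAT TTA GGA GTT GTC AGT TAT TGA CCT GTC GAT GAA TAG TTG CTA AAG TGT GTA — ATG at 12, stop TGA at 45 → 36 nt.
Longest: frame -3, positions 12–47, 36 nt = 12 codons = 11 aa. → 11 amino acids.

11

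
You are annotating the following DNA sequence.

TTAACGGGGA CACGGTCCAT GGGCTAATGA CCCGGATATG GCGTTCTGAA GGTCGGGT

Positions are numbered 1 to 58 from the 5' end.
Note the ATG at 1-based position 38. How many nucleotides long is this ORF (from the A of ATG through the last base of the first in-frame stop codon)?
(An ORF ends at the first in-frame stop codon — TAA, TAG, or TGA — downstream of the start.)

Codons from position 38: ATG (38–40), GCG (41–43), TTC (44–46), TGA (47–49).
TGA is the first in-frame stop; ORF spans 38–49, 12 nucleotides.

12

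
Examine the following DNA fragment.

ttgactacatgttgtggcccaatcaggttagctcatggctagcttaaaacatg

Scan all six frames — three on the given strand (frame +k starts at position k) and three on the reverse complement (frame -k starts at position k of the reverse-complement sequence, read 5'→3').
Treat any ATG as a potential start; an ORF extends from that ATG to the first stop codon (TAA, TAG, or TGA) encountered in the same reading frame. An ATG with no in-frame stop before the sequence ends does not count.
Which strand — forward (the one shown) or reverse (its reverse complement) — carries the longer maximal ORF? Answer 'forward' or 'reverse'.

Reverse complement (5'→3'): CATGTTTTAAGCTAGCCATGAGCTAACCTGATTGGGCCACAACATGTAGTCAA
Frame +1: TTG ACT ACA TGT TGT GGC CCA ATC AGG TTA GCT CAT GGC TAG CTT AAA ACA — no ATG→stop ORF.
Frame +2: TGA CTA CAT GTT GTG GCC CAA TCA GGT TAG CTC ATG GCT AGC TTA AAA CAT — no ATG→stop ORF.
Frame +3: GAC TAC ATG TTG TGG CCC AAT CAG GTT AGC TCA TGG CTA GCT TAA AAC ATG — ATG at 9, stop TAA at 45 → 39 nt.
Frame -1: CAT GTT TTA AGC TAG CCA TGA GCT AAC CTG ATT GGG CCA CAA CAT GTA GTC — no ATG→stop ORF.
Frame -2: ATG TTT TAA GCT AGC CAT GAG CTA ACC TGA TTG GGC CAC AAC ATG TAG TCA — ATG at 2, stop TAA at 8 → 9 nt; ATG at 44, stop TAG at 47 → 6 nt.
Frame -3: TGT TTT AAG CTA GCC ATG AGC TAA CCT GAT TGG GCC ACA ACA TGT AGT CAA — ATG at 18, stop TAA at 24 → 9 nt.
Forward-strand max 39 nt; reverse-strand max 9 nt. The forward strand has the longer ORF.

forward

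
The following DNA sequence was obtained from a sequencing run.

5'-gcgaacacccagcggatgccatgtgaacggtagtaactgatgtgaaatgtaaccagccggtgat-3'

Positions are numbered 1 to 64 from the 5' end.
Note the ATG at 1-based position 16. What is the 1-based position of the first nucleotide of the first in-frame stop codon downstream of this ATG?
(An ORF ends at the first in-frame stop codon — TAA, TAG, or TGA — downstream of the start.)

31

Codons from position 16: ATG (16–18), CCA (19–21), TGT (22–24), GAA (25–27), CGG (28–30), TAG (31–33).
TAG is a stop codon; it begins at position 31.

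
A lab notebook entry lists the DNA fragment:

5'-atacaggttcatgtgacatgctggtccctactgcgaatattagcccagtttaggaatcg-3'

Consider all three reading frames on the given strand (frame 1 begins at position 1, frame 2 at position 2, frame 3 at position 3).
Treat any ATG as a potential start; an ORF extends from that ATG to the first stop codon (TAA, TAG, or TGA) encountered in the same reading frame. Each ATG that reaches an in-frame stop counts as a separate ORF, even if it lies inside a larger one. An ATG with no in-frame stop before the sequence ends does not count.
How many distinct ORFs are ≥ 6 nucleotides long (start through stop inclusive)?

2

Frame 1: ATA CAG GTT CAT GTG ACA TGC TGG TCC CTA CTG CGA ATA TTA GCC CAG TTT AGG AAT — no ATG→stop ORF.
Frame 2: TAC AGG TTC ATG TGA CAT GCT GGT CCC TAC TGC GAA TAT TAG CCC AGT TTA GGA ATC — ATG at 11, stop TGA at 14 → 6 nt.
Frame 3: ACA GGT TCA TGT GAC ATG CTG GTC CCT ACT GCG AAT ATT AGC CCA GTT TAG GAA TCG — ATG at 18, stop TAG at 51 → 36 nt.
ORFs ≥ 6 nucleotides: frame 2 11–16 (6 nucleotides), frame 3 18–53 (36 nucleotides). Count = 2.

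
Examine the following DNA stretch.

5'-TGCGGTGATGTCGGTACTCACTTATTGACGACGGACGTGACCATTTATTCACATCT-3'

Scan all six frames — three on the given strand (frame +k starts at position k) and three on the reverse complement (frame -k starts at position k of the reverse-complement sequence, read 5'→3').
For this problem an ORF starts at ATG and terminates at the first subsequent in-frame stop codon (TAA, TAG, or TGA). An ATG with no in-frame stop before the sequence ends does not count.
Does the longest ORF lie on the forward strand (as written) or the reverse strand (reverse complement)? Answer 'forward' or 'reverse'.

Reverse complement (5'→3'): AGATGTGAATAAATGGTCACGTCCGTCGTCAATAAGTGAGTACCGACATCACCGCA
Frame +1: TGC GGT GAT GTC GGT ACT CAC TTA TTG ACG ACG GAC GTG ACC ATT TAT TCA CAT — no ATG→stop ORF.
Frame +2: GCG GTG ATG TCG GTA CTC ACT TAT TGA CGA CGG ACG TGA CCA TTT ATT CAC ATC — ATG at 8, stop TGA at 26 → 21 nt.
Frame +3: CGG TGA TGT CGG TAC TCA CTT ATT GAC GAC GGA CGT GAC CAT TTA TTC ACA TCT — no ATG→stop ORF.
Frame -1: AGA TGT GAA TAA ATG GTC ACG TCC GTC GTC AAT AAG TGA GTA CCG ACA TCA CCG — ATG at 13, stop TGA at 37 → 27 nt.
Frame -2: GAT GTG AAT AAA TGG TCA CGT CCG TCG TCA ATA AGT GAG TAC CGA CAT CAC CGC — no ATG→stop ORF.
Frame -3: ATG TGA ATA AAT GGT CAC GTC CGT CGT CAA TAA GTG AGT ACC GAC ATC ACC GCA — ATG at 3, stop TGA at 6 → 6 nt.
Forward-strand max 21 nt; reverse-strand max 27 nt. The reverse strand has the longer ORF.

reverse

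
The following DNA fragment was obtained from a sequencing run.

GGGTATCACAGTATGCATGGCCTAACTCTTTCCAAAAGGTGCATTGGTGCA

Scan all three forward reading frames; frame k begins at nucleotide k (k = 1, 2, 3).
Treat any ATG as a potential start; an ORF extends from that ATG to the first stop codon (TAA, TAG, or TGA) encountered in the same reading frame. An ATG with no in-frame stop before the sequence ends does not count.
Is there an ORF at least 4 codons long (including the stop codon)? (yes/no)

Frame 1: GGG TAT CAC AGT ATG CAT GGC CTA ACT CTT TCC AAA AGG TGC ATT GGT GCA — no ATG→stop ORF.
Frame 2: GGT ATC ACA GTA TGC ATG GCC TAA CTC TTT CCA AAA GGT GCA TTG GTG — ATG at 17, stop TAA at 23 → 9 nt.
Frame 3: GTA TCA CAG TAT GCA TGG CCT AAC TCT TTC CAA AAG GTG CAT TGG TGC — no ATG→stop ORF.
Largest ORF found is 3 codons < 4, so no.

no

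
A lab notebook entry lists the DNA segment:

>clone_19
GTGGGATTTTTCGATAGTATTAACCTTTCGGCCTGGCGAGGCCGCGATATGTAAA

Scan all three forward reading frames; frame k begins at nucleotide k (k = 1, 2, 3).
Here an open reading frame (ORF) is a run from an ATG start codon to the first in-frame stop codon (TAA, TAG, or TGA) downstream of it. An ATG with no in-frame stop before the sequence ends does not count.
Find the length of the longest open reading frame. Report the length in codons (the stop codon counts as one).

Frame 1: GTG GGA TTT TTC GAT AGT ATT AAC CTT TCG GCC TGG CGA GGC CGC GAT ATG TAA — ATG at 49, stop TAA at 52 → 6 nt.
Frame 2: TGG GAT TTT TCG ATA GTA TTA ACC TTT CGG CCT GGC GAG GCC GCG ATA TGT AAA — no ATG→stop ORF.
Frame 3: GGG ATT TTT CGA TAG TAT TAA CCT TTC GGC CTG GCG AGG CCG CGA TAT GTA — no ATG→stop ORF.
Longest: frame 1, positions 49–54, 6 nt = 2 codons = 1 aa. → 2 codons.

2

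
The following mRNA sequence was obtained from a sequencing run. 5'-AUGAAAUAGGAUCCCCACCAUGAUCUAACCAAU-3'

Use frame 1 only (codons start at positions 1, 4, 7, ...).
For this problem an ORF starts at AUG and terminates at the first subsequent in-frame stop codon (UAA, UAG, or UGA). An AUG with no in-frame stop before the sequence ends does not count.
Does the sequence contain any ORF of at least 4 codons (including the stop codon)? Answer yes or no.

Frame 1: AUG AAA UAG GAU CCC CAC CAU GAU CUA ACC AAU — AUG at 1, stop UAG at 7 → 9 nt.
Largest ORF found is 3 codons < 4, so no.

no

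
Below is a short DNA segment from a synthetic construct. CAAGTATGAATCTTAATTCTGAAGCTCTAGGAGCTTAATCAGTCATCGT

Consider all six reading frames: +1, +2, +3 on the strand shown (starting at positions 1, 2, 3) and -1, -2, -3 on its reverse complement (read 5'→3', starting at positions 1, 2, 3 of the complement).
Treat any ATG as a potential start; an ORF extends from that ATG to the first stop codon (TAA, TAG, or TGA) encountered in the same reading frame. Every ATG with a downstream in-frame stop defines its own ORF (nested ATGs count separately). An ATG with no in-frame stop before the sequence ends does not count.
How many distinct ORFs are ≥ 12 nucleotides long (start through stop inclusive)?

Reverse complement (5'→3'): ACGATGACTGATTAAGCTCCTAGAGCTTCAGAATTAAGATTCATACTTG
Frame +1: CAA GTA TGA ATC TTA ATT CTG AAG CTC TAG GAG CTT AAT CAG TCA TCG — no ATG→stop ORF.
Frame +2: AAG TAT GAA TCT TAA TTC TGA AGC TCT AGG AGC TTA ATC AGT CAT CGT — no ATG→stop ORF.
Frame +3: AGT ATG AAT CTT AAT TCT GAA GCT CTA GGA GCT TAA TCA GTC ATC — ATG at 6, stop TAA at 36 → 33 nt.
Frame -1: ACG ATG ACT GAT TAA GCT CCT AGA GCT TCA GAA TTA AGA TTC ATA CTT — ATG at 4, stop TAA at 13 → 12 nt.
Frame -2: CGA TGA CTG ATT AAG CTC CTA GAG CTT CAG AAT TAA GAT TCA TAC TTG — no ATG→stop ORF.
Frame -3: GAT GAC TGA TTA AGC TCC TAG AGC TTC AGA ATT AAG ATT CAT ACT — no ATG→stop ORF.
ORFs ≥ 12 nucleotides: frame +3 6–38 (33 nucleotides), frame -1 4–15 (12 nucleotides). Count = 2.

2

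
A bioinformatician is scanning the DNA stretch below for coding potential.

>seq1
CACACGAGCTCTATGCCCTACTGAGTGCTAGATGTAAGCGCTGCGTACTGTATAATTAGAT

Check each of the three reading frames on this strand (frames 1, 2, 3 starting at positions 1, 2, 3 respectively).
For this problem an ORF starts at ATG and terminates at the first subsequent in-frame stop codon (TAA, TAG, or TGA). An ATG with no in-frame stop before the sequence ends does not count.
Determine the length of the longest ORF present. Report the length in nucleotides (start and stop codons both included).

12

Frame 1: CAC ACG AGC TCT ATG CCC TAC TGA GTG CTA GAT GTA AGC GCT GCG TAC TGT ATA ATT AGA — ATG at 13, stop TGA at 22 → 12 nt.
Frame 2: ACA CGA GCT CTA TGC CCT ACT GAG TGC TAG ATG TAA GCG CTG CGT ACT GTA TAA TTA GAT — ATG at 32, stop TAA at 35 → 6 nt.
Frame 3: CAC GAG CTC TAT GCC CTA CTG AGT GCT AGA TGT AAG CGC TGC GTA CTG TAT AAT TAG — no ATG→stop ORF.
Longest: frame 1, positions 13–24, 12 nt = 4 codons = 3 aa. → 12 nucleotides.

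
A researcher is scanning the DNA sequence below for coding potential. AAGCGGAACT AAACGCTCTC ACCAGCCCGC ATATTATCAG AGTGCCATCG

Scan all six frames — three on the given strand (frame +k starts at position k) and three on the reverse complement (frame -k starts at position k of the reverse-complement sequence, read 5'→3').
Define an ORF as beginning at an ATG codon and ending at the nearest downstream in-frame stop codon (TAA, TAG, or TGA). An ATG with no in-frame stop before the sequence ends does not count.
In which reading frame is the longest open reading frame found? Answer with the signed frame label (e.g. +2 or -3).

-1

Reverse complement (5'→3'): CGATGGCACTCTGATAATATGCGGGCTGGTGAGAGCGTTTAGTTCCGCTT
Frame +1: AAG CGG AAC TAA ACG CTC TCA CCA GCC CGC ATA TTA TCA GAG TGC CAT — no ATG→stop ORF.
Frame +2: AGC GGA ACT AAA CGC TCT CAC CAG CCC GCA TAT TAT CAG AGT GCC ATC — no ATG→stop ORF.
Frame +3: GCG GAA CTA AAC GCT CTC ACC AGC CCG CAT ATT ATC AGA GTG CCA TCG — no ATG→stop ORF.
Frame -1: CGA TGG CAC TCT GAT AAT ATG CGG GCT GGT GAG AGC GTT TAG TTC CGC — ATG at 19, stop TAG at 40 → 24 nt.
Frame -2: GAT GGC ACT CTG ATA ATA TGC GGG CTG GTG AGA GCG TTT AGT TCC GCT — no ATG→stop ORF.
Frame -3: ATG GCA CTC TGA TAA TAT GCG GGC TGG TGA GAG CGT TTA GTT CCG CTT — ATG at 3, stop TGA at 12 → 12 nt.
Longest ORF is 24 nt in frame -1 (positions 19–42).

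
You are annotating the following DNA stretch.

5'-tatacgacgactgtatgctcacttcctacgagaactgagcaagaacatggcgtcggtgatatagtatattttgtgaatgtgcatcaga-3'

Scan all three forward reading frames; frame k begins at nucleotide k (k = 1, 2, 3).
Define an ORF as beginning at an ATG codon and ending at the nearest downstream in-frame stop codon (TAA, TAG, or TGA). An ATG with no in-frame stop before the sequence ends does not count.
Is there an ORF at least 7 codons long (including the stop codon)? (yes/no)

Frame 1: TAT ACG ACG ACT GTA TGC TCA CTT CCT ACG AGA ACT GAG CAA GAA CAT GGC GTC GGT GAT ATA GTA TAT TTT GTG AAT GTG CAT CAG — no ATG→stop ORF.
Frame 2: ATA CGA CGA CTG TAT GCT CAC TTC CTA CGA GAA CTG AGC AAG AAC ATG GCG TCG GTG ATA TAG TAT ATT TTG TGA ATG TGC ATC AGA — ATG at 47, stop TAG at 62 → 18 nt.
Frame 3: TAC GAC GAC TGT ATG CTC ACT TCC TAC GAG AAC TGA GCA AGA ACA TGG CGT CGG TGA TAT AGT ATA TTT TGT GAA TGT GCA TCA — ATG at 15, stop TGA at 36 → 24 nt.
Frame 3 has an ORF of 8 codons (positions 15–38) ≥ 7, so yes.

yes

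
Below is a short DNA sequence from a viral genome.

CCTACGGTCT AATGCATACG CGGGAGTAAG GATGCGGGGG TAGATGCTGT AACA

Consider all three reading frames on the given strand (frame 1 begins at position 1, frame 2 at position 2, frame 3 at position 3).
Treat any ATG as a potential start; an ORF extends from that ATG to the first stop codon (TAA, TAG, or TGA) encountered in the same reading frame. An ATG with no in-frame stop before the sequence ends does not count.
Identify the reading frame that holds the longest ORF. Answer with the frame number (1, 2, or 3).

3

Frame 1: CCT ACG GTC TAA TGC ATA CGC GGG AGT AAG GAT GCG GGG GTA GAT GCT GTA ACA — no ATG→stop ORF.
Frame 2: CTA CGG TCT AAT GCA TAC GCG GGA GTA AGG ATG CGG GGG TAG ATG CTG TAA — ATG at 32, stop TAG at 41 → 12 nt; ATG at 44, stop TAA at 50 → 9 nt.
Frame 3: TAC GGT CTA ATG CAT ACG CGG GAG TAA GGA TGC GGG GGT AGA TGC TGT AAC — ATG at 12, stop TAA at 27 → 18 nt.
Longest ORF is 18 nt in frame 3 (positions 12–29).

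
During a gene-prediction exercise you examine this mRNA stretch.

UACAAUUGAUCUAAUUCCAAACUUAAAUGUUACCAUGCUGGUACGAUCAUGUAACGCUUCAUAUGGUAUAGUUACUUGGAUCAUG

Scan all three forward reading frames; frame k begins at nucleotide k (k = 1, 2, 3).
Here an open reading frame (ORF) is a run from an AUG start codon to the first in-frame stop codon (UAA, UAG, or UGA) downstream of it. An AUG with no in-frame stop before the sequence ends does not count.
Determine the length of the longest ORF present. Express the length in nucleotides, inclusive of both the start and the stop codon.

45

Frame 1: UAC AAU UGA UCU AAU UCC AAA CUU AAA UGU UAC CAU GCU GGU ACG AUC AUG UAA CGC UUC AUA UGG UAU AGU UAC UUG GAU CAU — AUG at 49, stop UAA at 52 → 6 nt.
Frame 2: ACA AUU GAU CUA AUU CCA AAC UUA AAU GUU ACC AUG CUG GUA CGA UCA UGU AAC GCU UCA UAU GGU AUA GUU ACU UGG AUC AUG — no AUG→stop ORF.
Frame 3: CAA UUG AUC UAA UUC CAA ACU UAA AUG UUA CCA UGC UGG UAC GAU CAU GUA ACG CUU CAU AUG GUA UAG UUA CUU GGA UCA — AUG at 27, stop UAG at 69 → 45 nt; AUG at 63, stop UAG at 69 → 9 nt.
Longest: frame 3, positions 27–71, 45 nt = 15 codons = 14 aa. → 45 nucleotides.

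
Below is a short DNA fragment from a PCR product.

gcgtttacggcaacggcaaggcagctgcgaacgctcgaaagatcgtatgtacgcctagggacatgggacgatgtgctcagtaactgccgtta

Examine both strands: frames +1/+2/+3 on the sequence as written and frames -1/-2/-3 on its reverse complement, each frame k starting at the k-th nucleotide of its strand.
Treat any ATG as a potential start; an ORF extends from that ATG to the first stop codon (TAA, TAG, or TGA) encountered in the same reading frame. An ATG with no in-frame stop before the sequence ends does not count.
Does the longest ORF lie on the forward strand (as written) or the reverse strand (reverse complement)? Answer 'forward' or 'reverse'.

reverse

Reverse complement (5'→3'): TAACGGCAGTTACTGAGCACATCGTCCCATGTCCCTAGGCGTACATACGATCTTTCGAGCGTTCGCAGCTGCCTTGCCGTTGCCGTAAACGC
Frame +1: GCG TTT ACG GCA ACG GCA AGG CAG CTG CGA ACG CTC GAA AGA TCG TAT GTA CGC CTA GGG ACA TGG GAC GAT GTG CTC AGT AAC TGC CGT — no ATG→stop ORF.
Frame +2: CGT TTA CGG CAA CGG CAA GGC AGC TGC GAA CGC TCG AAA GAT CGT ATG TAC GCC TAG GGA CAT GGG ACG ATG TGC TCA GTA ACT GCC GTT — ATG at 47, stop TAG at 56 → 12 nt.
Frame +3: GTT TAC GGC AAC GGC AAG GCA GCT GCG AAC GCT CGA AAG ATC GTA TGT ACG CCT AGG GAC ATG GGA CGA TGT GCT CAG TAA CTG CCG TTA — ATG at 63, stop TAA at 81 → 21 nt.
Frame -1: TAA CGG CAG TTA CTG AGC ACA TCG TCC CAT GTC CCT AGG CGT ACA TAC GAT CTT TCG AGC GTT CGC AGC TGC CTT GCC GTT GCC GTA AAC — no ATG→stop ORF.
Frame -2: AAC GGC AGT TAC TGA GCA CAT CGT CCC ATG TCC CTA GGC GTA CAT ACG ATC TTT CGA GCG TTC GCA GCT GCC TTG CCG TTG CCG TAA ACG — ATG at 29, stop TAA at 86 → 60 nt.
Frame -3: ACG GCA GTT ACT GAG CAC ATC GTC CCA TGT CCC TAG GCG TAC ATA CGA TCT TTC GAG CGT TCG CAG CTG CCT TGC CGT TGC CGT AAA CGC — no ATG→stop ORF.
Forward-strand max 21 nt; reverse-strand max 60 nt. The reverse strand has the longer ORF.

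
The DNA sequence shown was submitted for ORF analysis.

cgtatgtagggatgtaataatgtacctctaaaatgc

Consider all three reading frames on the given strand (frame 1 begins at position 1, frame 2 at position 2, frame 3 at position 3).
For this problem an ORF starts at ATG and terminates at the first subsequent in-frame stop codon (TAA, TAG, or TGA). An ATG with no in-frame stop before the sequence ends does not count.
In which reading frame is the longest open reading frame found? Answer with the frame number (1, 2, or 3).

2

Frame 1: CGT ATG TAG GGA TGT AAT AAT GTA CCT CTA AAA TGC — ATG at 4, stop TAG at 7 → 6 nt.
Frame 2: GTA TGT AGG GAT GTA ATA ATG TAC CTC TAA AAT — ATG at 20, stop TAA at 29 → 12 nt.
Frame 3: TAT GTA GGG ATG TAA TAA TGT ACC TCT AAA ATG — ATG at 12, stop TAA at 15 → 6 nt.
Longest ORF is 12 nt in frame 2 (positions 20–31).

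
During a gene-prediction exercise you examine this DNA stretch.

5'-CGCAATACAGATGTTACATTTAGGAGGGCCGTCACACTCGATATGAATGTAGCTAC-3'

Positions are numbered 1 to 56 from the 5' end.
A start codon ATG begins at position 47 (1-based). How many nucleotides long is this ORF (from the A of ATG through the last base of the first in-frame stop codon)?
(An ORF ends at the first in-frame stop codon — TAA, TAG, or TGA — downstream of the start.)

6

Codons from position 47: ATG (47–49), TAG (50–52).
TAG is the first in-frame stop; ORF spans 47–52, 6 nucleotides.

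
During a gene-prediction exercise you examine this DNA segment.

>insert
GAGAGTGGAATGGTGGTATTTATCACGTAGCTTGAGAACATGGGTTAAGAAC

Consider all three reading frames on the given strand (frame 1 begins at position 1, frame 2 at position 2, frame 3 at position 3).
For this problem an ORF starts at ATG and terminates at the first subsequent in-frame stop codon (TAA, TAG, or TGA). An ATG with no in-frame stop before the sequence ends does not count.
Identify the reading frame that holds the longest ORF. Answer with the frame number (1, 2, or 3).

1

Frame 1: GAG AGT GGA ATG GTG GTA TTT ATC ACG TAG CTT GAG AAC ATG GGT TAA GAA — ATG at 10, stop TAG at 28 → 21 nt; ATG at 40, stop TAA at 46 → 9 nt.
Frame 2: AGA GTG GAA TGG TGG TAT TTA TCA CGT AGC TTG AGA ACA TGG GTT AAG AAC — no ATG→stop ORF.
Frame 3: GAG TGG AAT GGT GGT ATT TAT CAC GTA GCT TGA GAA CAT GGG TTA AGA — no ATG→stop ORF.
Longest ORF is 21 nt in frame 1 (positions 10–30).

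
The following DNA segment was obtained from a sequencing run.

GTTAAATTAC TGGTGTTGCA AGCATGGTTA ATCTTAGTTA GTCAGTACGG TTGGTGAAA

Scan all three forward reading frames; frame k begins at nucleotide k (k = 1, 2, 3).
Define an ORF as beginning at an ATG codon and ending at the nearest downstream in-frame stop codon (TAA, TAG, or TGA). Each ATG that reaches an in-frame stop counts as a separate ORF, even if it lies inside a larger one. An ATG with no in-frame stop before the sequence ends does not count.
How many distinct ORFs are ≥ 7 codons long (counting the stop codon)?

Frame 1: GTT AAA TTA CTG GTG TTG CAA GCA TGG TTA ATC TTA GTT AGT CAG TAC GGT TGG TGA — no ATG→stop ORF.
Frame 2: TTA AAT TAC TGG TGT TGC AAG CAT GGT TAA TCT TAG TTA GTC AGT ACG GTT GGT GAA — no ATG→stop ORF.
Frame 3: TAA ATT ACT GGT GTT GCA AGC ATG GTT AAT CTT AGT TAG TCA GTA CGG TTG GTG AAA — ATG at 24, stop TAG at 39 → 18 nt.
No ORF reaches 7 codons. Count = 0.

0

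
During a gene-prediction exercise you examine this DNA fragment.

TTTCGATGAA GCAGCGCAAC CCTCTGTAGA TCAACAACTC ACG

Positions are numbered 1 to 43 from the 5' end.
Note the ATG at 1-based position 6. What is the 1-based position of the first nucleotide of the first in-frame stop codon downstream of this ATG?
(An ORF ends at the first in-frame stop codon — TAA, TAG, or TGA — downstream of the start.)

Codons from position 6: ATG (6–8), AAG (9–11), CAG (12–14), CGC (15–17), AAC (18–20), CCT (21–23), CTG (24–26), TAG (27–29).
TAG is a stop codon; it begins at position 27.

27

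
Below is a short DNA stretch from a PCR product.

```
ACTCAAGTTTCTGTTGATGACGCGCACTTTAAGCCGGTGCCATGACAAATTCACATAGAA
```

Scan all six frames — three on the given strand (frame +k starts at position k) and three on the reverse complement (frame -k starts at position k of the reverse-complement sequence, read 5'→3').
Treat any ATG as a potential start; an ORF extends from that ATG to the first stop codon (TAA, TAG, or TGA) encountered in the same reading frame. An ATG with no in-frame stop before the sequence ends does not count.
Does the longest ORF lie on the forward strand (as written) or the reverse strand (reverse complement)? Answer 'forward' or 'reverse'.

forward

Reverse complement (5'→3'): TTCTATGTGAATTTGTCATGGCACCGGCTTAAAGTGCGCGTCATCAACAGAAACTTGAGT
Frame +1: ACT CAA GTT TCT GTT GAT GAC GCG CAC TTT AAG CCG GTG CCA TGA CAA ATT CAC ATA GAA — no ATG→stop ORF.
Frame +2: CTC AAG TTT CTG TTG ATG ACG CGC ACT TTA AGC CGG TGC CAT GAC AAA TTC ACA TAG — ATG at 17, stop TAG at 56 → 42 nt.
Frame +3: TCA AGT TTC TGT TGA TGA CGC GCA CTT TAA GCC GGT GCC ATG ACA AAT TCA CAT AGA — no ATG→stop ORF.
Frame -1: TTC TAT GTG AAT TTG TCA TGG CAC CGG CTT AAA GTG CGC GTC ATC AAC AGA AAC TTG AGT — no ATG→stop ORF.
Frame -2: TCT ATG TGA ATT TGT CAT GGC ACC GGC TTA AAG TGC GCG TCA TCA ACA GAA ACT TGA — ATG at 5, stop TGA at 8 → 6 nt.
Frame -3: CTA TGT GAA TTT GTC ATG GCA CCG GCT TAA AGT GCG CGT CAT CAA CAG AAA CTT GAG — ATG at 18, stop TAA at 30 → 15 nt.
Forward-strand max 42 nt; reverse-strand max 15 nt. The forward strand has the longer ORF.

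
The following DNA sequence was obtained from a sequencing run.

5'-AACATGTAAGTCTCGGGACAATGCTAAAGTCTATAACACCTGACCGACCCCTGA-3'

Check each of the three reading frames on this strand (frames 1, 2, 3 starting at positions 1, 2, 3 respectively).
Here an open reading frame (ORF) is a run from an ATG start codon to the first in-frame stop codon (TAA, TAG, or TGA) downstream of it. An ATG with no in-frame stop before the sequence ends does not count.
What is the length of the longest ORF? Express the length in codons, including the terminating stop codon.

Frame 1: AAC ATG TAA GTC TCG GGA CAA TGC TAA AGT CTA TAA CAC CTG ACC GAC CCC TGA — ATG at 4, stop TAA at 7 → 6 nt.
Frame 2: ACA TGT AAG TCT CGG GAC AAT GCT AAA GTC TAT AAC ACC TGA CCG ACC CCT — no ATG→stop ORF.
Frame 3: CAT GTA AGT CTC GGG ACA ATG CTA AAG TCT ATA ACA CCT GAC CGA CCC CTG — no ATG→stop ORF.
Longest: frame 1, positions 4–9, 6 nt = 2 codons = 1 aa. → 2 codons.

2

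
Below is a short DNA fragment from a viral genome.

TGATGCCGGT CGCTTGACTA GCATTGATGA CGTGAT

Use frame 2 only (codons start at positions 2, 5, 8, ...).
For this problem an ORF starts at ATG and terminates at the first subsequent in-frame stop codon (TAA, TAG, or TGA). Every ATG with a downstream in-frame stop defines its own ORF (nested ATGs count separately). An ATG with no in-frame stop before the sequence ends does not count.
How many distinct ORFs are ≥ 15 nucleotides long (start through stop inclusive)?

0

Frame 2: GAT GCC GGT CGC TTG ACT AGC ATT GAT GAC GTG — no ATG→stop ORF.
No ORF reaches 15 nucleotides. Count = 0.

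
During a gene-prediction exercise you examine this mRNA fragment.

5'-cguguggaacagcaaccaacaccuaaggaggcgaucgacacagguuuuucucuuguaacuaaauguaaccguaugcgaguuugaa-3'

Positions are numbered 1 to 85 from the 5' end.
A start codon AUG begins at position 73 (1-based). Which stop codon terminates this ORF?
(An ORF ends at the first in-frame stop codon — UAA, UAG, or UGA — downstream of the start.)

UGA

Codons from position 73: AUG (73–75), CGA (76–78), GUU (79–81), UGA (82–84).
The first in-frame stop codon is UGA.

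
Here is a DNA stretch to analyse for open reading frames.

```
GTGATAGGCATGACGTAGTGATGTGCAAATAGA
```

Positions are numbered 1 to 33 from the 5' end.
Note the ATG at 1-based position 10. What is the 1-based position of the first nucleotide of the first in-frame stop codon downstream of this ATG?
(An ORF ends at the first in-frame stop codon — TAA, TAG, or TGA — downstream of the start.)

16

Codons from position 10: ATG (10–12), ACG (13–15), TAG (16–18).
TAG is a stop codon; it begins at position 16.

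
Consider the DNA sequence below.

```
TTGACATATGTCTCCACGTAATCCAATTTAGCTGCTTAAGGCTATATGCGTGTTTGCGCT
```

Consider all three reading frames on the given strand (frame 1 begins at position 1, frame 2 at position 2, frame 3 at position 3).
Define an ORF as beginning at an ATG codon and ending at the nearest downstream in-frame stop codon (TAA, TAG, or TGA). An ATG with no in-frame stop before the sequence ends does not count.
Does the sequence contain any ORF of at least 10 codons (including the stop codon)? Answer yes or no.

Frame 1: TTG ACA TAT GTC TCC ACG TAA TCC AAT TTA GCT GCT TAA GGC TAT ATG CGT GTT TGC GCT — no ATG→stop ORF.
Frame 2: TGA CAT ATG TCT CCA CGT AAT CCA ATT TAG CTG CTT AAG GCT ATA TGC GTG TTT GCG — ATG at 8, stop TAG at 29 → 24 nt.
Frame 3: GAC ATA TGT CTC CAC GTA ATC CAA TTT AGC TGC TTA AGG CTA TAT GCG TGT TTG CGC — no ATG→stop ORF.
Largest ORF found is 8 codons < 10, so no.

no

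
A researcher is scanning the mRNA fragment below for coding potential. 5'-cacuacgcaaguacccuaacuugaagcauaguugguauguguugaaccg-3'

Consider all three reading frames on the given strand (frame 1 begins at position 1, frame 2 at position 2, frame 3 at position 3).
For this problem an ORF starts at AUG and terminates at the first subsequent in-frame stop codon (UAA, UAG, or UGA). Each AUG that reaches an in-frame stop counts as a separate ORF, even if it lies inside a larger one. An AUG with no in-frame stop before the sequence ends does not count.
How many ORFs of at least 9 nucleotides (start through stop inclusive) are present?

Frame 1: CAC UAC GCA AGU ACC CUA ACU UGA AGC AUA GUU GGU AUG UGU UGA ACC — AUG at 37, stop UGA at 43 → 9 nt.
Frame 2: ACU ACG CAA GUA CCC UAA CUU GAA GCA UAG UUG GUA UGU GUU GAA CCG — no AUG→stop ORF.
Frame 3: CUA CGC AAG UAC CCU AAC UUG AAG CAU AGU UGG UAU GUG UUG AAC — no AUG→stop ORF.
ORFs ≥ 9 nucleotides: frame 1 37–45 (9 nucleotides). Count = 1.

1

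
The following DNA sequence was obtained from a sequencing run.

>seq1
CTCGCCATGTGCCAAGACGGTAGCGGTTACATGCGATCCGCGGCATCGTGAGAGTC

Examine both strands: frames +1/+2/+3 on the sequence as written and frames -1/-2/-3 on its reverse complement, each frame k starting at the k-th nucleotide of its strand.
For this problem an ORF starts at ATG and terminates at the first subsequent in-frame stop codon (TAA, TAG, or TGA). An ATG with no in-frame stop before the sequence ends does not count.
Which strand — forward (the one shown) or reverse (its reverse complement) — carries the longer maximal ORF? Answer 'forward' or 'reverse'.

forward

Reverse complement (5'→3'): GACTCTCACGATGCCGCGGATCGCATGTAACCGCTACCGTCTTGGCACATGGCGAG
Frame +1: CTC GCC ATG TGC CAA GAC GGT AGC GGT TAC ATG CGA TCC GCG GCA TCG TGA GAG — ATG at 7, stop TGA at 49 → 45 nt; ATG at 31, stop TGA at 49 → 21 nt.
Frame +2: TCG CCA TGT GCC AAG ACG GTA GCG GTT ACA TGC GAT CCG CGG CAT CGT GAG AGT — no ATG→stop ORF.
Frame +3: CGC CAT GTG CCA AGA CGG TAG CGG TTA CAT GCG ATC CGC GGC ATC GTG AGA GTC — no ATG→stop ORF.
Frame -1: GAC TCT CAC GAT GCC GCG GAT CGC ATG TAA CCG CTA CCG TCT TGG CAC ATG GCG — ATG at 25, stop TAA at 28 → 6 nt.
Frame -2: ACT CTC ACG ATG CCG CGG ATC GCA TGT AAC CGC TAC CGT CTT GGC ACA TGG CGA — no ATG→stop ORF.
Frame -3: CTC TCA CGA TGC CGC GGA TCG CAT GTA ACC GCT ACC GTC TTG GCA CAT GGC GAG — no ATG→stop ORF.
Forward-strand max 45 nt; reverse-strand max 6 nt. The forward strand has the longer ORF.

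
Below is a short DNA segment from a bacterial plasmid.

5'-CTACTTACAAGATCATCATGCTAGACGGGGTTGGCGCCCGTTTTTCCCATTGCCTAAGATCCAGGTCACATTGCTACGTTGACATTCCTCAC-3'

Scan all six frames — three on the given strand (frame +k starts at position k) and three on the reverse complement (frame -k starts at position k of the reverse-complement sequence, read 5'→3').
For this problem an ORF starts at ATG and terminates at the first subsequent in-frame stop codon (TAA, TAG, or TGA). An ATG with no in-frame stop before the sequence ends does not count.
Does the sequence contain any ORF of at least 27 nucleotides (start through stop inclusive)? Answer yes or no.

Reverse complement (5'→3'): GTGAGGAATGTCAACGTAGCAATGTGACCTGGATCTTAGGCAATGGGAAAAACGGGCGCCAACCCCGTCTAGCATGATGATCTTGTAAGTAG
Frame +1: CTA CTT ACA AGA TCA TCA TGC TAG ACG GGG TTG GCG CCC GTT TTT CCC ATT GCC TAA GAT CCA GGT CAC ATT GCT ACG TTG ACA TTC CTC — no ATG→stop ORF.
Frame +2: TAC TTA CAA GAT CAT CAT GCT AGA CGG GGT TGG CGC CCG TTT TTC CCA TTG CCT AAG ATC CAG GTC ACA TTG CTA CGT TGA CAT TCC TCA — no ATG→stop ORF.
Frame +3: ACT TAC AAG ATC ATC ATG CTA GAC GGG GTT GGC GCC CGT TTT TCC CAT TGC CTA AGA TCC AGG TCA CAT TGC TAC GTT GAC ATT CCT CAC — no ATG→stop ORF.
Frame -1: GTG AGG AAT GTC AAC GTA GCA ATG TGA CCT GGA TCT TAG GCA ATG GGA AAA ACG GGC GCC AAC CCC GTC TAG CAT GAT GAT CTT GTA AGT — ATG at 22, stop TGA at 25 → 6 nt; ATG at 43, stop TAG at 70 → 30 nt.
Frame -2: TGA GGA ATG TCA ACG TAG CAA TGT GAC CTG GAT CTT AGG CAA TGG GAA AAA CGG GCG CCA ACC CCG TCT AGC ATG ATG ATC TTG TAA GTA — ATG at 8, stop TAG at 17 → 12 nt; ATG at 74, stop TAA at 86 → 15 nt; ATG at 77, stop TAA at 86 → 12 nt.
Frame -3: GAG GAA TGT CAA CGT AGC AAT GTG ACC TGG ATC TTA GGC AAT GGG AAA AAC GGG CGC CAA CCC CGT CTA GCA TGA TGA TCT TGT AAG TAG — no ATG→stop ORF.
Frame -1 has an ORF of 30 nucleotides (positions 43–72) ≥ 27, so yes.

yes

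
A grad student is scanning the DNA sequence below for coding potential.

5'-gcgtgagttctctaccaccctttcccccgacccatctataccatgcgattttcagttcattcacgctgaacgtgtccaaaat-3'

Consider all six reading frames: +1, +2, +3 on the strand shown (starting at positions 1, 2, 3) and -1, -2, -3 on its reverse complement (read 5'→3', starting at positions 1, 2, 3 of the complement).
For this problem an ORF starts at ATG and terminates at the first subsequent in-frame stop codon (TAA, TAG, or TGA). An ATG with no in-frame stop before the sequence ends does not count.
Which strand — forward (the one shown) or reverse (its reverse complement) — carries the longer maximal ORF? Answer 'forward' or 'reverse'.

Reverse complement (5'→3'): ATTTTGGACACGTTCAGCGTGAATGAACTGAAAATCGCATGGTATAGATGGGTCGGGGGAAAGGGTGGTAGAGAACTCACGC
Frame +1: GCG TGA GTT CTC TAC CAC CCT TTC CCC CGA CCC ATC TAT ACC ATG CGA TTT TCA GTT CAT TCA CGC TGA ACG TGT CCA AAA — ATG at 43, stop TGA at 67 → 27 nt.
Frame +2: CGT GAG TTC TCT ACC ACC CTT TCC CCC GAC CCA TCT ATA CCA TGC GAT TTT CAG TTC ATT CAC GCT GAA CGT GTC CAA AAT — no ATG→stop ORF.
Frame +3: GTG AGT TCT CTA CCA CCC TTT CCC CCG ACC CAT CTA TAC CAT GCG ATT TTC AGT TCA TTC ACG CTG AAC GTG TCC AAA — no ATG→stop ORF.
Frame -1: ATT TTG GAC ACG TTC AGC GTG AAT GAA CTG AAA ATC GCA TGG TAT AGA TGG GTC GGG GGA AAG GGT GGT AGA GAA CTC ACG — no ATG→stop ORF.
Frame -2: TTT TGG ACA CGT TCA GCG TGA ATG AAC TGA AAA TCG CAT GGT ATA GAT GGG TCG GGG GAA AGG GTG GTA GAG AAC TCA CGC — ATG at 23, stop TGA at 29 → 9 nt.
Frame -3: TTT GGA CAC GTT CAG CGT GAA TGA ACT GAA AAT CGC ATG GTA TAG ATG GGT CGG GGG AAA GGG TGG TAG AGA ACT CAC — ATG at 39, stop TAG at 45 → 9 nt; ATG at 48, stop TAG at 69 → 24 nt.
Forward-strand max 27 nt; reverse-strand max 24 nt. The forward strand has the longer ORF.

forward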